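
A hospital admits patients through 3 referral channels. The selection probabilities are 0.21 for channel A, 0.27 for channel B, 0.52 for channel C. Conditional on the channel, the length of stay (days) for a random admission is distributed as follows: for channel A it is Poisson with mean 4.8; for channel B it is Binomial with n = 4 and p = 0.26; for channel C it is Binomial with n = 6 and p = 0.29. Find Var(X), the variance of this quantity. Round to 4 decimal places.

Per component, A: μ=4.8, E[X²]=27.84; B: μ=1.04, E[X²]=1.8512; C: μ=1.74, E[X²]=4.263.
E[X] = 0.21·4.8 + 0.27·1.04 + 0.52·1.74 = 2.1936.
E[X²] = 0.21·27.84 + 0.27·1.8512 + 0.52·4.263 = 8.56298.
Var(X) = E[X²] − (E[X])² = 8.56298 − 4.81188 = 3.7511.

3.7511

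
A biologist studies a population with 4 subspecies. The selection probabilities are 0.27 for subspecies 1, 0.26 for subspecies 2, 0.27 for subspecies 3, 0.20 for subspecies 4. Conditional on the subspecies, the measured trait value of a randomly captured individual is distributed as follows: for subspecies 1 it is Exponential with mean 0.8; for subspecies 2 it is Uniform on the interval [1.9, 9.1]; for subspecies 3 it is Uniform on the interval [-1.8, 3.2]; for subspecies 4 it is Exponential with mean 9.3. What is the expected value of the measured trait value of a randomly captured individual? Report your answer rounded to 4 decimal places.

3.6950

Component means — 1: 0.8; 2: 5.5; 3: 0.7; 4: 9.3.
E[X] = 0.27·0.8 + 0.26·5.5 + 0.27·0.7 + 0.2·9.3 = 3.695.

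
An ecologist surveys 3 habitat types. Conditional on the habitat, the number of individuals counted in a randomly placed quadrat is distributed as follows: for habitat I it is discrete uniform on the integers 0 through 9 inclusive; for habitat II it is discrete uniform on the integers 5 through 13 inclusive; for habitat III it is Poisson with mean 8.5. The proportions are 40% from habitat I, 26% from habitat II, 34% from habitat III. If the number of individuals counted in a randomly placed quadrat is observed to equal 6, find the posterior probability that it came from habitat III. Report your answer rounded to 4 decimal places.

Likelihoods P(X=6 | ·): I: 0.1; II: 0.111111; III: 0.106581.
Posterior ∝ prior × likelihood. Numerator for III: 0.34·0.106581 = 0.0362374.
Normalizing constant: 0.4·0.1 + 0.26·0.111111 + 0.34·0.106581 = 0.105126.
P(III | observation) = 0.0362374 / 0.105126 = 0.344703.

0.3447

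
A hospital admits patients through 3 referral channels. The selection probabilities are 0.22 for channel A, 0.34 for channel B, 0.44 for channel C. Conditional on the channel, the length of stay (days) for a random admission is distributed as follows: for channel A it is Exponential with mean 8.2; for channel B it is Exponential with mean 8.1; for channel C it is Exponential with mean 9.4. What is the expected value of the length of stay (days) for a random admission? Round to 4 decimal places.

8.6940

Component means — A: 8.2; B: 8.1; C: 9.4.
E[X] = 0.22·8.2 + 0.34·8.1 + 0.44·9.4 = 8.694.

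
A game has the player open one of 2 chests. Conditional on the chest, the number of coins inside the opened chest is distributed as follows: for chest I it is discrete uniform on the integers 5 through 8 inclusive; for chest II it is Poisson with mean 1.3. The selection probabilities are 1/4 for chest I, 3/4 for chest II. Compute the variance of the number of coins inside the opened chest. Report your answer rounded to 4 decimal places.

Per component, I: μ=6.5, E[X²]=43.5; II: μ=1.3, E[X²]=2.99.
E[X] = 0.25·6.5 + 0.75·1.3 = 2.6.
E[X²] = 0.25·43.5 + 0.75·2.99 = 13.1175.
Var(X) = E[X²] − (E[X])² = 13.1175 − 6.76 = 6.3575.

6.3575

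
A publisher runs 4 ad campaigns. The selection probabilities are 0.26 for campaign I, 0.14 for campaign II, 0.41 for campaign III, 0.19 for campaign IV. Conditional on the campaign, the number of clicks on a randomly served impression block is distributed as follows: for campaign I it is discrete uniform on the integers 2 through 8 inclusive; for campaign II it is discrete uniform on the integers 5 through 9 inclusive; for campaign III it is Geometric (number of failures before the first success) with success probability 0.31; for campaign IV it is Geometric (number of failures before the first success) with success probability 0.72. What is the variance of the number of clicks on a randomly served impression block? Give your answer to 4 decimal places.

9.1166

Per component, I: μ=5, E[X²]=29; II: μ=7, E[X²]=51; III: μ=2.22581, E[X²]=12.1342; IV: μ=0.388889, E[X²]=0.691358.
E[X] = 0.26·5 + 0.14·7 + 0.41·2.22581 + 0.19·0.388889 = 3.26647.
E[X²] = 0.26·29 + 0.14·51 + 0.41·12.1342 + 0.19·0.691358 = 19.7864.
Var(X) = E[X²] − (E[X])² = 19.7864 − 10.6698 = 9.11657.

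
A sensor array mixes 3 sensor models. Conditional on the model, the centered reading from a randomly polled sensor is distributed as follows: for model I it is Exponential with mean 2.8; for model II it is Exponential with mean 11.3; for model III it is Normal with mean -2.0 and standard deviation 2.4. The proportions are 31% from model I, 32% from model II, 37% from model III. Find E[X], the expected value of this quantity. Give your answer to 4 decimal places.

3.7440

Component means — I: 2.8; II: 11.3; III: -2.
E[X] = 0.31·2.8 + 0.32·11.3 + 0.37·-2 = 3.744.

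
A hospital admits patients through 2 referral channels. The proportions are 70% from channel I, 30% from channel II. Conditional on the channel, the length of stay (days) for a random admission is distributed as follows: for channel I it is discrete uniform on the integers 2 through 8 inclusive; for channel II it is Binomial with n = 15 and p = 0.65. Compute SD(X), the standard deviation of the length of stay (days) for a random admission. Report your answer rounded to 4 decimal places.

Per component, I: μ=5, E[X²]=29; II: μ=9.75, E[X²]=98.475.
E[X] = 0.7·5 + 0.3·9.75 = 6.425.
E[X²] = 0.7·29 + 0.3·98.475 = 49.8425.
Var(X) = E[X²] − (E[X])² = 49.8425 − 41.2806 = 8.56187.
SD(X) = √8.56187 = 2.92607.

2.9261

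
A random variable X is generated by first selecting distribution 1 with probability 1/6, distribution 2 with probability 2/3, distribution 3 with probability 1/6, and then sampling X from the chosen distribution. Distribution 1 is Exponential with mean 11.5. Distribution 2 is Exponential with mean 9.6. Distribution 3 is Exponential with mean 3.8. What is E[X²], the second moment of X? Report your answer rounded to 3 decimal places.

171.777

For each component E[X²] = Var + (mean)², giving 1: 264.5; 2: 184.32; 3: 28.88.
Overall E[X²] = 0.166667·264.5 + 0.666667·184.32 + 0.166667·28.88 = 171.777.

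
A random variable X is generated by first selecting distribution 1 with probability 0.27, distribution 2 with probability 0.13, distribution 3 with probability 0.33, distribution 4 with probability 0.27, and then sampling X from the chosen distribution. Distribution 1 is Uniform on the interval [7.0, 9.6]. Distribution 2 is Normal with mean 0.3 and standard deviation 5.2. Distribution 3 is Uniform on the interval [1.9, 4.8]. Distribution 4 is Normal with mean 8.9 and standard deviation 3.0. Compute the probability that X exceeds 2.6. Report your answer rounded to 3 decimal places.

0.828

Conditional on each component, P(X > 2.6): 1: 1; 2: 0.329133; 3: 0.758621; 4: 0.982136.
By total probability, P(X > 2.6) = 0.27·1 + 0.13·0.329133 + 0.33·0.758621 + 0.27·0.982136 = 0.828309.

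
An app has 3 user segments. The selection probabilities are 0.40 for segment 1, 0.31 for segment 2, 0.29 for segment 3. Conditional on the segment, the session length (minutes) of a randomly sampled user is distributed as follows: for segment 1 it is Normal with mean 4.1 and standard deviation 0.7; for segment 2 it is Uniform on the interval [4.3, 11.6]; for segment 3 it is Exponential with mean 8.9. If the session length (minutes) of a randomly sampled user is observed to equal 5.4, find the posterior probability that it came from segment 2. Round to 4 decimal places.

0.4210

Likelihoods f(5.4 | ·): 1: 0.101596; 2: 0.136986; 3: 0.0612499.
Posterior ∝ prior × likelihood. Numerator for 2: 0.31·0.136986 = 0.0424658.
Normalizing constant: 0.4·0.101596 + 0.31·0.136986 + 0.29·0.0612499 = 0.100867.
P(2 | observation) = 0.0424658 / 0.100867 = 0.421009.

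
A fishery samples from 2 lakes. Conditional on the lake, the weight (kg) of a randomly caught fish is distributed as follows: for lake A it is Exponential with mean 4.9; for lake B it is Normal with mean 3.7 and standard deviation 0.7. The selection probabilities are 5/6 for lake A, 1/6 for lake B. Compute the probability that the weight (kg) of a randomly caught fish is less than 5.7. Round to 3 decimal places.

0.739

Conditional on each lake, P(X < 5.7): A: 0.687536; B: 0.997863.
By total probability, P(X < 5.7) = 0.833333·0.687536 + 0.166667·0.997863 = 0.739257.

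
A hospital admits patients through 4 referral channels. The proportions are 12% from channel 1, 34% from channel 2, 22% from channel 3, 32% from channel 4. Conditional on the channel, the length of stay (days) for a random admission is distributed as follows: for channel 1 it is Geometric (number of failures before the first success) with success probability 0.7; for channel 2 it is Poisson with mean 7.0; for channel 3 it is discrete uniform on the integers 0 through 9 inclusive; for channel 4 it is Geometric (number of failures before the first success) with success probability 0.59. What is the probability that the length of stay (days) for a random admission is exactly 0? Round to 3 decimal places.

Conditional on each channel, P(X = 0): 1: 0.7; 2: 0.000911882; 3: 0.1; 4: 0.59.
By total probability, P(X = 0) = 0.12·0.7 + 0.34·0.000911882 + 0.22·0.1 + 0.32·0.59 = 0.29511.

0.295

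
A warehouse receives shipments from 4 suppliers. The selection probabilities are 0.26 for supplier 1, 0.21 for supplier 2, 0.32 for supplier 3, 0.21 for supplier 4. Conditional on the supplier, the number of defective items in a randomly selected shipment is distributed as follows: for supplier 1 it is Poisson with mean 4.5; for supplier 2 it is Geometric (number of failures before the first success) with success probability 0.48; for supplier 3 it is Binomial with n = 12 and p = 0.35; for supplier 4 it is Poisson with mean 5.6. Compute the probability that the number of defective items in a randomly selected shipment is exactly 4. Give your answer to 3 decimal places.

0.164

Conditional on each supplier, P(X = 4): 1: 0.189808; 2: 0.0350958; 3: 0.236692; 4: 0.151528.
By total probability, P(X = 4) = 0.26·0.189808 + 0.21·0.0350958 + 0.32·0.236692 + 0.21·0.151528 = 0.164282.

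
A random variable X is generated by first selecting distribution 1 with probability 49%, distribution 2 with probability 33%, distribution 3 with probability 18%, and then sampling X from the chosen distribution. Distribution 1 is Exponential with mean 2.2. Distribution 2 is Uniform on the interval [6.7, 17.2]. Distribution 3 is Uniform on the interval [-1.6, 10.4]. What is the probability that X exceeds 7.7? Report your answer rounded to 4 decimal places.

0.3539

Conditional on each component, P(X > 7.7): 1: 0.0301974; 2: 0.904762; 3: 0.225.
By total probability, P(X > 7.7) = 0.49·0.0301974 + 0.33·0.904762 + 0.18·0.225 = 0.353868.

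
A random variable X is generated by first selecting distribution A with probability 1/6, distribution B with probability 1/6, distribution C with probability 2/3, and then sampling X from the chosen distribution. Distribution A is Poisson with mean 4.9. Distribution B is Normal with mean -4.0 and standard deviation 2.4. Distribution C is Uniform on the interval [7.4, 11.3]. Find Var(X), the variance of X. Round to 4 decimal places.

Per component, A: μ=4.9, E[X²]=28.91; B: μ=-4, E[X²]=21.76; C: μ=9.35, E[X²]=88.69.
E[X] = 0.166667·4.9 + 0.166667·-4 + 0.666667·9.35 = 6.38333.
E[X²] = 0.166667·28.91 + 0.166667·21.76 + 0.666667·88.69 = 67.5717.
Var(X) = E[X²] − (E[X])² = 67.5717 − 40.7469 = 26.8247.

26.8247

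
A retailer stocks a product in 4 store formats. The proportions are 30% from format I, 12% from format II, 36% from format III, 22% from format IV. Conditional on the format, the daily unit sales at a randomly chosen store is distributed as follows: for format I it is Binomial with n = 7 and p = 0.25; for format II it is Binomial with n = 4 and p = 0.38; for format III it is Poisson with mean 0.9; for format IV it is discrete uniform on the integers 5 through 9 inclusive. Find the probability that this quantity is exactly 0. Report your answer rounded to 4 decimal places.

0.2041

Conditional on each format, P(X = 0): I: 0.133484; II: 0.147763; III: 0.40657; IV: 0.
By total probability, P(X = 0) = 0.3·0.133484 + 0.12·0.147763 + 0.36·0.40657 + 0.22·0 = 0.204142.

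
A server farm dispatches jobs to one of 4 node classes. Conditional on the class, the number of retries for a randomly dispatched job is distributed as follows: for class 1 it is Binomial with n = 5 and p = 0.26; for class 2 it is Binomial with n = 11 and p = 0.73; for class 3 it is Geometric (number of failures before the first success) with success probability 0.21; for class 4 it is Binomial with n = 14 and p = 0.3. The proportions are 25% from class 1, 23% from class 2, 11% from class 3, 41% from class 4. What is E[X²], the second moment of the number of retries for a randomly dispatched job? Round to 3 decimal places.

27.957

For each component E[X²] = Var + (mean)², giving 1: 2.652; 2: 66.649; 3: 32.0658; 4: 20.58.
Overall E[X²] = 0.25·2.652 + 0.23·66.649 + 0.11·32.0658 + 0.41·20.58 = 27.9573.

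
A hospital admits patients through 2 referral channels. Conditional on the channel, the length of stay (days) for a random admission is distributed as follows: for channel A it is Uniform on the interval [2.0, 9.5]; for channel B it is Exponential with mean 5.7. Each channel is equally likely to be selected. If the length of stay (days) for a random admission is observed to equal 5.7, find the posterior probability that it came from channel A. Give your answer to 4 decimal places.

Likelihoods f(5.7 | ·): A: 0.133333; B: 0.0645403.
Posterior ∝ prior × likelihood. Numerator for A: 0.5·0.133333 = 0.0666667.
Normalizing constant: 0.5·0.133333 + 0.5·0.0645403 = 0.0989368.
P(A | observation) = 0.0666667 / 0.0989368 = 0.673831.

0.6738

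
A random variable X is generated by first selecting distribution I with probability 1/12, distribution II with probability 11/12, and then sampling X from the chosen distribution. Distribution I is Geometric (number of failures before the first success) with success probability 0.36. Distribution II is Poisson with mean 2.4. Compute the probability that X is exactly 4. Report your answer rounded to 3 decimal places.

0.120

Conditional on each component, P(X = 4): I: 0.060398; II: 0.125408.
By total probability, P(X = 4) = 0.0833333·0.060398 + 0.916667·0.125408 = 0.119991.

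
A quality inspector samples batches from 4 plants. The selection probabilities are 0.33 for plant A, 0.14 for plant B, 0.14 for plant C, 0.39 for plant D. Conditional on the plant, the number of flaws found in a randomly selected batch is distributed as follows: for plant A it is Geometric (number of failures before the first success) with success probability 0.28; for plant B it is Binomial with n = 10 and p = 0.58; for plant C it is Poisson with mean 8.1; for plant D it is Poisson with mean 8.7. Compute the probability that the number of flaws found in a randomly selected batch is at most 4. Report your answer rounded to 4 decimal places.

Conditional on each plant, P(X ≤ 4): A: 0.806508; B: 0.201609; C: 0.0940485; D: 0.0659685.
By total probability, P(X ≤ 4) = 0.33·0.806508 + 0.14·0.201609 + 0.14·0.0940485 + 0.39·0.0659685 = 0.333267.

0.3333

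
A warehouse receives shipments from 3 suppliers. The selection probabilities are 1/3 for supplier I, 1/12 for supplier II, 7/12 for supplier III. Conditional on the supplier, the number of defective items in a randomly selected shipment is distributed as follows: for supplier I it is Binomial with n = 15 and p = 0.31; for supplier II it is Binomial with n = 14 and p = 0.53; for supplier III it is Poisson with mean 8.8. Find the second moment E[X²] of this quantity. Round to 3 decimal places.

For each component E[X²] = Var + (mean)², giving I: 24.831; II: 58.5438; III: 86.24.
Overall E[X²] = 0.333333·24.831 + 0.0833333·58.5438 + 0.583333·86.24 = 63.4623.

63.462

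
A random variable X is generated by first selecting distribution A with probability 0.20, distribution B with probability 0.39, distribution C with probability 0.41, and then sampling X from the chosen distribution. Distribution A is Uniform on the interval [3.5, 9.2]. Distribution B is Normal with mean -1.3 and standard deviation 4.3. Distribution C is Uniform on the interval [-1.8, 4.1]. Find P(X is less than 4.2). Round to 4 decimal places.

Conditional on each component, P(X < 4.2): A: 0.122807; B: 0.899564; C: 1.
By total probability, P(X < 4.2) = 0.2·0.122807 + 0.39·0.899564 + 0.41·1 = 0.785391.

0.7854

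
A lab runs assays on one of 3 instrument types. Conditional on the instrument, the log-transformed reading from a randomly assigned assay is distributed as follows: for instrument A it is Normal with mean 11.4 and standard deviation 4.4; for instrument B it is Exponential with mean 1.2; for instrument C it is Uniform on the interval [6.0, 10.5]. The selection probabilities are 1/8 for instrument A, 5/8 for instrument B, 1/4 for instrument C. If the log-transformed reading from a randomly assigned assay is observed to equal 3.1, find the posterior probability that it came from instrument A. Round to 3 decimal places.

0.046

Likelihoods f(3.1 | ·): A: 0.0153027; B: 0.0629349; C: 0.
Posterior ∝ prior × likelihood. Numerator for A: 0.125·0.0153027 = 0.00191284.
Normalizing constant: 0.125·0.0153027 + 0.625·0.0629349 + 0.25·0 = 0.0412471.
P(A | observation) = 0.00191284 / 0.0412471 = 0.046375.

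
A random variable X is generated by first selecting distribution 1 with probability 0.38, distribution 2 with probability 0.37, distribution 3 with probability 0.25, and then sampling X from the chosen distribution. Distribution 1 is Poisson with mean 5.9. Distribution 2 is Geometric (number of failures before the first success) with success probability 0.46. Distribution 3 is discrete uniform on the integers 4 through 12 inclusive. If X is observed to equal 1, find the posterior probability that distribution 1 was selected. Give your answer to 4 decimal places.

Likelihoods P(X=1 | ·): 1: 0.0161627; 2: 0.2484; 3: 0.
Posterior ∝ prior × likelihood. Numerator for 1: 0.38·0.0161627 = 0.00614184.
Normalizing constant: 0.38·0.0161627 + 0.37·0.2484 + 0.25·0 = 0.0980498.
P(1 | observation) = 0.00614184 / 0.0980498 = 0.0626399.

0.0626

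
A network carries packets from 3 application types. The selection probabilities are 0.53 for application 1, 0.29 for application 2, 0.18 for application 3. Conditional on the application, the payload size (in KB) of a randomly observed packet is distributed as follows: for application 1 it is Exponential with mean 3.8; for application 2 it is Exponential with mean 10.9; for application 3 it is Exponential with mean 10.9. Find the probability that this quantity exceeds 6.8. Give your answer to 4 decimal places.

0.3404

Conditional on each application, P(X > 6.8): 1: 0.167048; 2: 0.535876; 3: 0.535876.
By total probability, P(X > 6.8) = 0.53·0.167048 + 0.29·0.535876 + 0.18·0.535876 = 0.340397.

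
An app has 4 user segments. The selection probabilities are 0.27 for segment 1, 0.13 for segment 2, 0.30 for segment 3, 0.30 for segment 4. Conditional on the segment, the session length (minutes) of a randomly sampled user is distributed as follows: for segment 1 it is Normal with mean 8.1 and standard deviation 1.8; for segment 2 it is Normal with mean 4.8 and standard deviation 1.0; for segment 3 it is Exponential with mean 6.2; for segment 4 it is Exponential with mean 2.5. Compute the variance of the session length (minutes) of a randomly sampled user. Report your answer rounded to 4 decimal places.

19.1415

Per component, 1: μ=8.1, E[X²]=68.85; 2: μ=4.8, E[X²]=24.04; 3: μ=6.2, E[X²]=76.88; 4: μ=2.5, E[X²]=12.5.
E[X] = 0.27·8.1 + 0.13·4.8 + 0.3·6.2 + 0.3·2.5 = 5.421.
E[X²] = 0.27·68.85 + 0.13·24.04 + 0.3·76.88 + 0.3·12.5 = 48.5287.
Var(X) = E[X²] − (E[X])² = 48.5287 − 29.3872 = 19.1415.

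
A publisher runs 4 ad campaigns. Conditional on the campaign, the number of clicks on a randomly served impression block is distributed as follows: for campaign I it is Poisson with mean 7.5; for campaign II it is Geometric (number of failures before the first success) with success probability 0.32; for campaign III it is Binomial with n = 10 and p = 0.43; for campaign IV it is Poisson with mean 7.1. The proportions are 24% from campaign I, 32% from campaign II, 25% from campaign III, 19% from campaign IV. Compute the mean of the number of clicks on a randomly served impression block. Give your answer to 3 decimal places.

Component means — I: 7.5; II: 2.125; III: 4.3; IV: 7.1.
E[X] = 0.24·7.5 + 0.32·2.125 + 0.25·4.3 + 0.19·7.1 = 4.904.

4.904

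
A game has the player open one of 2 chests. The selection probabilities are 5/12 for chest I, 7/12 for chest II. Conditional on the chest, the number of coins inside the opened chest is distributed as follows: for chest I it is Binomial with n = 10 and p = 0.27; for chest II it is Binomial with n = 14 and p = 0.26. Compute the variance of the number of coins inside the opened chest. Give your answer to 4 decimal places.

2.6073

Per component, I: μ=2.7, E[X²]=9.261; II: μ=3.64, E[X²]=15.9432.
E[X] = 0.416667·2.7 + 0.583333·3.64 = 3.24833.
E[X²] = 0.416667·9.261 + 0.583333·15.9432 = 13.159.
Var(X) = E[X²] − (E[X])² = 13.159 − 10.5517 = 2.60728.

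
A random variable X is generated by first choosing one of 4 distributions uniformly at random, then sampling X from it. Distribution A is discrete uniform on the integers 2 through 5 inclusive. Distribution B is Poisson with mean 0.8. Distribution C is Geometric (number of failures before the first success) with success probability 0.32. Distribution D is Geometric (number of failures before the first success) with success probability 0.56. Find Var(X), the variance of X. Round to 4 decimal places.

3.7795

Per component, A: μ=3.5, E[X²]=13.5; B: μ=0.8, E[X²]=1.44; C: μ=2.125, E[X²]=11.1562; D: μ=0.785714, E[X²]=2.02041.
E[X] = 0.25·3.5 + 0.25·0.8 + 0.25·2.125 + 0.25·0.785714 = 1.80268.
E[X²] = 0.25·13.5 + 0.25·1.44 + 0.25·11.1562 + 0.25·2.02041 = 7.02916.
Var(X) = E[X²] − (E[X])² = 7.02916 − 3.24965 = 3.77951.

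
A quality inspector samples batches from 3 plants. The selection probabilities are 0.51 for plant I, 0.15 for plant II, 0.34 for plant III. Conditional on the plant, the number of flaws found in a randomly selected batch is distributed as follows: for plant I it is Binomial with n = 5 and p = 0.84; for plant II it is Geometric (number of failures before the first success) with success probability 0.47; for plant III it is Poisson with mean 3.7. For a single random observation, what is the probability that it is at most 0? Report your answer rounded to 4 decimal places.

0.0790

Conditional on each plant, P(X ≤ 0): I: 0.000104858; II: 0.47; III: 0.0247235.
By total probability, P(X ≤ 0) = 0.51·0.000104858 + 0.15·0.47 + 0.34·0.0247235 = 0.0789595.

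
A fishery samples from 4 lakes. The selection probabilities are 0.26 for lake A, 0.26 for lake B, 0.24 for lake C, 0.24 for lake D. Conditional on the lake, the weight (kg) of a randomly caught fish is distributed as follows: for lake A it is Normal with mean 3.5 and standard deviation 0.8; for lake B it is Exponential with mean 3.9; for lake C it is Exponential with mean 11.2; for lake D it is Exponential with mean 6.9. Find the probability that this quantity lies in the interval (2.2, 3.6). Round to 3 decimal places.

0.229

Conditional on each lake, P(2.2 < X < 3.6): A: 0.497657; B: 0.171576; C: 0.0965476; D: 0.133504.
By total probability, P(2.2 < X < 3.6) = 0.26·0.497657 + 0.26·0.171576 + 0.24·0.0965476 + 0.24·0.133504 = 0.229213.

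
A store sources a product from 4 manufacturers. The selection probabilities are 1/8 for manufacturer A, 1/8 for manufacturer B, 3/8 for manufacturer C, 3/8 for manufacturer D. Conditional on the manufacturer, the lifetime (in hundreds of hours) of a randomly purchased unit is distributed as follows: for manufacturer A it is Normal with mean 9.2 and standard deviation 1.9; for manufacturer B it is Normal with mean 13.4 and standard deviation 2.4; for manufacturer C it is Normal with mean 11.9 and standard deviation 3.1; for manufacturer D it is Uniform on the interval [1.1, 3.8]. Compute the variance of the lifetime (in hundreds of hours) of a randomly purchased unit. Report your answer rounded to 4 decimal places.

26.0400

Per component, A: μ=9.2, E[X²]=88.25; B: μ=13.4, E[X²]=185.32; C: μ=11.9, E[X²]=151.22; D: μ=2.45, E[X²]=6.61.
E[X] = 0.125·9.2 + 0.125·13.4 + 0.375·11.9 + 0.375·2.45 = 8.20625.
E[X²] = 0.125·88.25 + 0.125·185.32 + 0.375·151.22 + 0.375·6.61 = 93.3825.
Var(X) = E[X²] − (E[X])² = 93.3825 − 67.3425 = 26.04.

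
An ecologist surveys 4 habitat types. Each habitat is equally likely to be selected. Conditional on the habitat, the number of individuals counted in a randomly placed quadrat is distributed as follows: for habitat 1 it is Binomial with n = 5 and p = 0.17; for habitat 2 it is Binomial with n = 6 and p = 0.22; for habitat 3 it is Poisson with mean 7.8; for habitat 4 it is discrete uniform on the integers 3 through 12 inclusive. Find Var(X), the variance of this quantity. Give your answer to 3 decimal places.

15.260

Per component, 1: μ=0.85, E[X²]=1.428; 2: μ=1.32, E[X²]=2.772; 3: μ=7.8, E[X²]=68.64; 4: μ=7.5, E[X²]=64.5.
E[X] = 0.25·0.85 + 0.25·1.32 + 0.25·7.8 + 0.25·7.5 = 4.3675.
E[X²] = 0.25·1.428 + 0.25·2.772 + 0.25·68.64 + 0.25·64.5 = 34.335.
Var(X) = E[X²] − (E[X])² = 34.335 − 19.0751 = 15.2599.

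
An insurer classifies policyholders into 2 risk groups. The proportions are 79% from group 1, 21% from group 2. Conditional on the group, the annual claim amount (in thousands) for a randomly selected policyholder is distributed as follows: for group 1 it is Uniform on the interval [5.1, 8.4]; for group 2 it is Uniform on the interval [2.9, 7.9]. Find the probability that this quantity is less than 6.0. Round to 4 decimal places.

Conditional on each group, P(X < 6.0): 1: 0.272727; 2: 0.62.
By total probability, P(X < 6.0) = 0.79·0.272727 + 0.21·0.62 = 0.345655.

0.3457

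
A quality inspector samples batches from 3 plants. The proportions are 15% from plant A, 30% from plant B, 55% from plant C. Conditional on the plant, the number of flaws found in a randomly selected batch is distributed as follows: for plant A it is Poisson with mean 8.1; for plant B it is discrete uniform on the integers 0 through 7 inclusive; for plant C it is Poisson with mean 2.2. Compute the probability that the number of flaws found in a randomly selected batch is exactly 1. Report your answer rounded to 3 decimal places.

0.172

Conditional on each plant, P(X = 1): A: 0.00245867; B: 0.125; C: 0.243767.
By total probability, P(X = 1) = 0.15·0.00245867 + 0.3·0.125 + 0.55·0.243767 = 0.171941.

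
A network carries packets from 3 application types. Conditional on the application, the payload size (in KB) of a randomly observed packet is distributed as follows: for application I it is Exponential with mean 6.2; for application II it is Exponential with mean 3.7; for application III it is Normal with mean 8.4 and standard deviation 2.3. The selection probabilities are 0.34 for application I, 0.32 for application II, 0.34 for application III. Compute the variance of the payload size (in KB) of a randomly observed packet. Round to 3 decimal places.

Per component, I: μ=6.2, E[X²]=76.88; II: μ=3.7, E[X²]=27.38; III: μ=8.4, E[X²]=75.85.
E[X] = 0.34·6.2 + 0.32·3.7 + 0.34·8.4 = 6.148.
E[X²] = 0.34·76.88 + 0.32·27.38 + 0.34·75.85 = 60.6898.
Var(X) = E[X²] − (E[X])² = 60.6898 − 37.7979 = 22.8919.

22.892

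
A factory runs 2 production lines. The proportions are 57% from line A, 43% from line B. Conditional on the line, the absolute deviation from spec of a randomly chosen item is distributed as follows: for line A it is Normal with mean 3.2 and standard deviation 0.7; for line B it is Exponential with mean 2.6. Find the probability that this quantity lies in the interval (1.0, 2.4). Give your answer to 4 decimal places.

0.1935

Conditional on each line, P(1.0 < X < 2.4): A: 0.125712; B: 0.283418.
By total probability, P(1.0 < X < 2.4) = 0.57·0.125712 + 0.43·0.283418 = 0.193526.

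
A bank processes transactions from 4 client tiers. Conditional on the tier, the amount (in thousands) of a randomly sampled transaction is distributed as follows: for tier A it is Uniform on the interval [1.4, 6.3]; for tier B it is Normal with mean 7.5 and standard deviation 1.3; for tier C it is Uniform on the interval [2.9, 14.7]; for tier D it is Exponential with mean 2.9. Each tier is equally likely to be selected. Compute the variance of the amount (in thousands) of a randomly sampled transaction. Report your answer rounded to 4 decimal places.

11.9503

Per component, A: μ=3.85, E[X²]=16.8233; B: μ=7.5, E[X²]=57.94; C: μ=8.8, E[X²]=89.0433; D: μ=2.9, E[X²]=16.82.
E[X] = 0.25·3.85 + 0.25·7.5 + 0.25·8.8 + 0.25·2.9 = 5.7625.
E[X²] = 0.25·16.8233 + 0.25·57.94 + 0.25·89.0433 + 0.25·16.82 = 45.1567.
Var(X) = E[X²] − (E[X])² = 45.1567 − 33.2064 = 11.9503.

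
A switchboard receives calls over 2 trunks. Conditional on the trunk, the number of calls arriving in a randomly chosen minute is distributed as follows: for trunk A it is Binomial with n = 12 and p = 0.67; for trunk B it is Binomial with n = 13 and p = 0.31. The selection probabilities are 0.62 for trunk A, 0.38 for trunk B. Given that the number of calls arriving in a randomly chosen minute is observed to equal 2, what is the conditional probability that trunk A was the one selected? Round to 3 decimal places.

Likelihoods P(X=2 | ·): A: 0.000453767; B: 0.12652.
Posterior ∝ prior × likelihood. Numerator for A: 0.62·0.000453767 = 0.000281336.
Normalizing constant: 0.62·0.000453767 + 0.38·0.12652 = 0.0483588.
P(A | observation) = 0.000281336 / 0.0483588 = 0.00581767.

0.006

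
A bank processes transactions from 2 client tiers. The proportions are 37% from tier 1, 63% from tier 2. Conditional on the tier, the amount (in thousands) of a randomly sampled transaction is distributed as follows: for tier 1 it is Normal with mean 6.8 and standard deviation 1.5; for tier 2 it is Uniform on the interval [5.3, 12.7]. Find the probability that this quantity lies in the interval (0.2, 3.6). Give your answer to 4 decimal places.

0.0061

Conditional on each tier, P(0.2 < X < 3.6): 1: 0.0164433; 2: 0.
By total probability, P(0.2 < X < 3.6) = 0.37·0.0164433 + 0.63·0 = 0.00608401.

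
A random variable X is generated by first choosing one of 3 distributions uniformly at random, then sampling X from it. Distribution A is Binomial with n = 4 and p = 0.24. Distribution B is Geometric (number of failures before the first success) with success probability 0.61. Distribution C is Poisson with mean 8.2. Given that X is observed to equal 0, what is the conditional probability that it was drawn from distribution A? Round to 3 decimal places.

0.353

Likelihoods P(X=0 | ·): A: 0.333622; B: 0.61; C: 0.000274654.
Posterior ∝ prior × likelihood. Numerator for A: 0.333333·0.333622 = 0.111207.
Normalizing constant: 0.333333·0.333622 + 0.333333·0.61 + 0.333333·0.000274654 = 0.314632.
P(A | observation) = 0.111207 / 0.314632 = 0.353452.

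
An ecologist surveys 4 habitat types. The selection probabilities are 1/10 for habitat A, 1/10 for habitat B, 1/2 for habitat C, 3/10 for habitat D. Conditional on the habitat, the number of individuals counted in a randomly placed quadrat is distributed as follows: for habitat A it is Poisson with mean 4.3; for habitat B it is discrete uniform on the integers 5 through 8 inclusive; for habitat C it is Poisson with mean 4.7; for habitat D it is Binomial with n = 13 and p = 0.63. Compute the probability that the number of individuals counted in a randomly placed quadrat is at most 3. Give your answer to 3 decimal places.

0.194

Conditional on each habitat, P(X ≤ 3): A: 0.377154; B: 0; C: 0.309684; D: 0.00404594.
By total probability, P(X ≤ 3) = 0.1·0.377154 + 0.1·0 + 0.5·0.309684 + 0.3·0.00404594 = 0.193771.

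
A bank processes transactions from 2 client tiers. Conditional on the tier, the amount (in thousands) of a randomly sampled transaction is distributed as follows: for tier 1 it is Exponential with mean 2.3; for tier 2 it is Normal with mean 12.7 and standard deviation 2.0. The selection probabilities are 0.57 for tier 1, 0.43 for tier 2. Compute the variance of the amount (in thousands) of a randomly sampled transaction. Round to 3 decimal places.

31.245

Per component, 1: μ=2.3, E[X²]=10.58; 2: μ=12.7, E[X²]=165.29.
E[X] = 0.57·2.3 + 0.43·12.7 = 6.772.
E[X²] = 0.57·10.58 + 0.43·165.29 = 77.1053.
Var(X) = E[X²] − (E[X])² = 77.1053 − 45.86 = 31.2453.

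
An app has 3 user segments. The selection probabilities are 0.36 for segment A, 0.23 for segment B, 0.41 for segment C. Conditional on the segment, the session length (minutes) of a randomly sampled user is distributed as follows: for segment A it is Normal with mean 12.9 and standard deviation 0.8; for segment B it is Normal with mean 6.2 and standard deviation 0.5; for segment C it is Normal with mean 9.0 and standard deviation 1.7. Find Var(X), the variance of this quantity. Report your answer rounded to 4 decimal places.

8.1740

Per component, A: μ=12.9, E[X²]=167.05; B: μ=6.2, E[X²]=38.69; C: μ=9, E[X²]=83.89.
E[X] = 0.36·12.9 + 0.23·6.2 + 0.41·9 = 9.76.
E[X²] = 0.36·167.05 + 0.23·38.69 + 0.41·83.89 = 103.432.
Var(X) = E[X²] − (E[X])² = 103.432 − 95.2576 = 8.174.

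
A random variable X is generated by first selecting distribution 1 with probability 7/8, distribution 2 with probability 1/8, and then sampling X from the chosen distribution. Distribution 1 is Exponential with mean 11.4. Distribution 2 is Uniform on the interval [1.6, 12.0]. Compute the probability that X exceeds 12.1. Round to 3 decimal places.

Conditional on each component, P(X > 12.1): 1: 0.34597; 2: 0.
By total probability, P(X > 12.1) = 0.875·0.34597 + 0.125·0 = 0.302724.

0.303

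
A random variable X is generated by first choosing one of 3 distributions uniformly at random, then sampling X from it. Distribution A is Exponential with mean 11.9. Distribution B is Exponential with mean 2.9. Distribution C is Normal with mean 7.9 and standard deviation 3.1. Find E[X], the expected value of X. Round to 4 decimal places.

Component means — A: 11.9; B: 2.9; C: 7.9.
E[X] = 0.333333·11.9 + 0.333333·2.9 + 0.333333·7.9 = 7.56667.

7.5667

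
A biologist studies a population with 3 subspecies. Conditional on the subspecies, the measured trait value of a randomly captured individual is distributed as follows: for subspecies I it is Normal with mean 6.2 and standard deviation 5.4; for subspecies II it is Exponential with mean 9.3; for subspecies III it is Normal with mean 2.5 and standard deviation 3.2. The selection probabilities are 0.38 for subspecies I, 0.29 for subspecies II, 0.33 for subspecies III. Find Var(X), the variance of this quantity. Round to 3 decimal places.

46.743

Per component, I: μ=6.2, E[X²]=67.6; II: μ=9.3, E[X²]=172.98; III: μ=2.5, E[X²]=16.49.
E[X] = 0.38·6.2 + 0.29·9.3 + 0.33·2.5 = 5.878.
E[X²] = 0.38·67.6 + 0.29·172.98 + 0.33·16.49 = 81.2939.
Var(X) = E[X²] − (E[X])² = 81.2939 − 34.5509 = 46.743.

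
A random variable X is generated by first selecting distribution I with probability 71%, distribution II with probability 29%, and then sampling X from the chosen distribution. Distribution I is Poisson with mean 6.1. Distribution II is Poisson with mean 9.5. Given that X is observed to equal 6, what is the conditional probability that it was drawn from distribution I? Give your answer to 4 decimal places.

0.8372

Likelihoods P(X=6 | ·): I: 0.160491; II: 0.0764208.
Posterior ∝ prior × likelihood. Numerator for I: 0.71·0.160491 = 0.113948.
Normalizing constant: 0.71·0.160491 + 0.29·0.0764208 = 0.136111.
P(I | observation) = 0.113948 / 0.136111 = 0.837176.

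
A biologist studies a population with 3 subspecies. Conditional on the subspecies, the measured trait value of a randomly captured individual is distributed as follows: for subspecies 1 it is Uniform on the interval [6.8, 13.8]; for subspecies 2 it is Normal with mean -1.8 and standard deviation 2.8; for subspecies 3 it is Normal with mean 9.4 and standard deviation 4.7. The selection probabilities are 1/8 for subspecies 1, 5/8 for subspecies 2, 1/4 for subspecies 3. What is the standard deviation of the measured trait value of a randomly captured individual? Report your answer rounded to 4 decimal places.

6.4805

Per component, 1: μ=10.3, E[X²]=110.173; 2: μ=-1.8, E[X²]=11.08; 3: μ=9.4, E[X²]=110.45.
E[X] = 0.125·10.3 + 0.625·-1.8 + 0.25·9.4 = 2.5125.
E[X²] = 0.125·110.173 + 0.625·11.08 + 0.25·110.45 = 48.3092.
Var(X) = E[X²] − (E[X])² = 48.3092 − 6.31266 = 41.9965.
SD(X) = √41.9965 = 6.48047.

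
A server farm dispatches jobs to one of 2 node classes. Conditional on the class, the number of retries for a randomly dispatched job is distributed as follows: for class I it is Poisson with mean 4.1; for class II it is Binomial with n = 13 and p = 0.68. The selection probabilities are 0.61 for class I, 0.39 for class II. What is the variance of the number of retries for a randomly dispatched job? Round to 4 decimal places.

8.9493

Per component, I: μ=4.1, E[X²]=20.91; II: μ=8.84, E[X²]=80.9744.
E[X] = 0.61·4.1 + 0.39·8.84 = 5.9486.
E[X²] = 0.61·20.91 + 0.39·80.9744 = 44.3351.
Var(X) = E[X²] − (E[X])² = 44.3351 − 35.3858 = 8.94927.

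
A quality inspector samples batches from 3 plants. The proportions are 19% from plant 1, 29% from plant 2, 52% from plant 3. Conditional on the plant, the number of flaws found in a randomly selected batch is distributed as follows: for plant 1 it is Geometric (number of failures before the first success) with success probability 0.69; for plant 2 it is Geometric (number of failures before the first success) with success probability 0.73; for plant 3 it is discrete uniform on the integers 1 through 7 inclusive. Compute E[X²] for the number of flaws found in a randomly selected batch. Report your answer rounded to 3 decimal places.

10.749

For each component E[X²] = Var + (mean)², giving 1: 0.852972; 2: 0.64346; 3: 20.
Overall E[X²] = 0.19·0.852972 + 0.29·0.64346 + 0.52·20 = 10.7487.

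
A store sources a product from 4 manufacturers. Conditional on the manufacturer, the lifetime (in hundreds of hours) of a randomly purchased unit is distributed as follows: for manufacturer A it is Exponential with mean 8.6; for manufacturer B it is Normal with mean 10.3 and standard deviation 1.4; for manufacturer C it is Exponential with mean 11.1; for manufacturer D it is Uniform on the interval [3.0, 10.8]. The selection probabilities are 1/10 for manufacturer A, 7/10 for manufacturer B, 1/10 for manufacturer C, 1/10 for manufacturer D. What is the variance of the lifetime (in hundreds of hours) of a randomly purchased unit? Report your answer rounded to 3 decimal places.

22.920

Per component, A: μ=8.6, E[X²]=147.92; B: μ=10.3, E[X²]=108.05; C: μ=11.1, E[X²]=246.42; D: μ=6.9, E[X²]=52.68.
E[X] = 0.1·8.6 + 0.7·10.3 + 0.1·11.1 + 0.1·6.9 = 9.87.
E[X²] = 0.1·147.92 + 0.7·108.05 + 0.1·246.42 + 0.1·52.68 = 120.337.
Var(X) = E[X²] − (E[X])² = 120.337 − 97.4169 = 22.9201.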